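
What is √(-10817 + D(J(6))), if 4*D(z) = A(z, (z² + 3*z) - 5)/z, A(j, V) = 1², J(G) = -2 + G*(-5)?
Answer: I*√2769154/16 ≈ 104.0*I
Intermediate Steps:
J(G) = -2 - 5*G
A(j, V) = 1
D(z) = 1/(4*z) (D(z) = (1/z)/4 = 1/(4*z))
√(-10817 + D(J(6))) = √(-10817 + 1/(4*(-2 - 5*6))) = √(-10817 + 1/(4*(-2 - 30))) = √(-10817 + (¼)/(-32)) = √(-10817 + (¼)*(-1/32)) = √(-10817 - 1/128) = √(-1384577/128) = I*√2769154/16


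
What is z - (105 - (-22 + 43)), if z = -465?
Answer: -549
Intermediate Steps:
z - (105 - (-22 + 43)) = -465 - (105 - (-22 + 43)) = -465 - (105 - 1*21) = -465 - (105 - 21) = -465 - 1*84 = -465 - 84 = -549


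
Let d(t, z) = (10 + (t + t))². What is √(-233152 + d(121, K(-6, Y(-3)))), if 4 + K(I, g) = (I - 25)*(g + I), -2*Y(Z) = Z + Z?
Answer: 4*I*√10603 ≈ 411.88*I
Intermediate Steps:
Y(Z) = -Z (Y(Z) = -(Z + Z)/2 = -Z)
K(I, g) = -4 + (-25 + I)*(I + g) (K(I, g) = -4 + (I - 25)*(g + I) = -4 + (-25 + I)*(I + g))
d(t, z) = (10 + 2*t)²
√(-233152 + d(121, K(-6, Y(-3)))) = √(-233152 + 4*(5 + 121)²) = √(-233152 + 4*126²) = √(-233152 + 4*15876) = √(-233152 + 63504) = √(-169648) = 4*I*√10603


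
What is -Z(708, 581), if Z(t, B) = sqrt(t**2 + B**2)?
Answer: -5*sqrt(33553) ≈ -915.87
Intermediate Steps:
Z(t, B) = sqrt(B**2 + t**2)
-Z(708, 581) = -sqrt(581**2 + 708**2) = -sqrt(337561 + 501264) = -sqrt(838825) = -5*sqrt(33553)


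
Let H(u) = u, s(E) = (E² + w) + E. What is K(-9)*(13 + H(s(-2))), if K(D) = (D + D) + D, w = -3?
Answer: -324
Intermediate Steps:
s(E) = -3 + E + E² (s(E) = (E² - 3) + E = (-3 + E²) + E = -3 + E + E²)
K(D) = 3*D (K(D) = 2*D + D = 3*D)
K(-9)*(13 + H(s(-2))) = (3*(-9))*(13 + (-3 - 2 + (-2)²)) = -27*(13 + (-3 - 2 + 4)) = -27*(13 - 1) = -27*12 = -324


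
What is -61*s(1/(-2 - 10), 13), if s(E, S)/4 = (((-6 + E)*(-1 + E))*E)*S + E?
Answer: 761341/432 ≈ 1762.4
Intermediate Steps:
s(E, S) = 4*E + 4*E*S*(-1 + E)*(-6 + E) (s(E, S) = 4*((((-6 + E)*(-1 + E))*E)*S + E) = 4*((((-1 + E)*(-6 + E))*E)*S + E) = 4*((E*(-1 + E)*(-6 + E))*S + E) = 4*(E*S*(-1 + E)*(-6 + E) + E) = 4*(E + E*S*(-1 + E)*(-6 + E)) = 4*E + 4*E*S*(-1 + E)*(-6 + E))
-61*s(1/(-2 - 10), 13) = -244*(1 + 6*13 + 13*(1/(-2 - 10))**2 - 7*13/(-2 - 10))/(-2 - 10) = -244*(1 + 78 + 13*(1/(-12))**2 - 7*13/(-12))/(-12) = -244*(-1)*(1 + 78 + 13*(-1/12)**2 - 7*(-1/12)*13)/12 = -244*(-1)*(1 + 78 + 13*(1/144) + 91/12)/12 = -244*(-1)*(1 + 78 + 13/144 + 91/12)/12 = -244*(-1)*12481/(12*144) = -61*(-12481/432) = 761341/432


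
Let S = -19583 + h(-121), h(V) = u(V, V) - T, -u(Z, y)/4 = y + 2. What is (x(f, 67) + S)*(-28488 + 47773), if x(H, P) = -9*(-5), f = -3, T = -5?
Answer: -367514245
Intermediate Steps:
u(Z, y) = -8 - 4*y (u(Z, y) = -4*(y + 2) = -4*(2 + y) = -8 - 4*y)
h(V) = -3 - 4*V (h(V) = (-8 - 4*V) - 1*(-5) = (-8 - 4*V) + 5 = -3 - 4*V)
S = -19102 (S = -19583 + (-3 - 4*(-121)) = -19583 + (-3 + 484) = -19583 + 481 = -19102)
x(H, P) = 45
(x(f, 67) + S)*(-28488 + 47773) = (45 - 19102)*(-28488 + 47773) = -19057*19285 = -367514245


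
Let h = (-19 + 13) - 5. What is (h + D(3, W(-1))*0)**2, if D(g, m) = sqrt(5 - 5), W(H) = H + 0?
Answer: 121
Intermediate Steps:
W(H) = H
D(g, m) = 0 (D(g, m) = sqrt(0) = 0)
h = -11 (h = -6 - 5 = -11)
(h + D(3, W(-1))*0)**2 = (-11 + 0*0)**2 = (-11 + 0)**2 = (-11)**2 = 121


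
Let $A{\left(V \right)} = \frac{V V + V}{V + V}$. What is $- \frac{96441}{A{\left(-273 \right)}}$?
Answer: $\frac{5673}{8} \approx 709.13$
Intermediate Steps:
$A{\left(V \right)} = \frac{V + V^{2}}{2 V}$ ($A{\left(V \right)} = \frac{V^{2} + V}{2 V} = \left(V + V^{2}\right) \frac{1}{2 V} = \frac{V + V^{2}}{2 V}$)
$- \frac{96441}{A{\left(-273 \right)}} = - \frac{96441}{\frac{1}{2} + \frac{1}{2} \left(-273\right)} = - \frac{96441}{\frac{1}{2} - \frac{273}{2}} = - \frac{96441}{-136} = \left(-96441\right) \left(- \frac{1}{136}\right) = \frac{5673}{8}$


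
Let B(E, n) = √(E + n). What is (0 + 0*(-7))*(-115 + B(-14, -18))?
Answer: 0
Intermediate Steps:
(0 + 0*(-7))*(-115 + B(-14, -18)) = (0 + 0*(-7))*(-115 + √(-14 - 18)) = (0 + 0)*(-115 + √(-32)) = 0*(-115 + 4*I*√2) = 0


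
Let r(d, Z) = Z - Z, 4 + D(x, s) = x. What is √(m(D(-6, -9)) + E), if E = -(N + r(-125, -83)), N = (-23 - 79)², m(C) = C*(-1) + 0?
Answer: I*√10394 ≈ 101.95*I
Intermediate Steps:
D(x, s) = -4 + x
r(d, Z) = 0
m(C) = -C (m(C) = -C + 0 = -C)
N = 10404 (N = (-102)² = 10404)
E = -10404 (E = -(10404 + 0) = -1*10404 = -10404)
√(m(D(-6, -9)) + E) = √(-(-4 - 6) - 10404) = √(-1*(-10) - 10404) = √(10 - 10404) = √(-10394) = I*√10394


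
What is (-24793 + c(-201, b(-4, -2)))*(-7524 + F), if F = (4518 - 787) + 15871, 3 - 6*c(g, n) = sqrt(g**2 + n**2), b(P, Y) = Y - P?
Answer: -299443815 - 2013*sqrt(40405) ≈ -2.9985e+8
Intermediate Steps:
c(g, n) = 1/2 - sqrt(g**2 + n**2)/6
F = 19602 (F = 3731 + 15871 = 19602)
(-24793 + c(-201, b(-4, -2)))*(-7524 + F) = (-24793 + (1/2 - sqrt((-201)**2 + (-2 - 1*(-4))**2)/6))*(-7524 + 19602) = (-24793 + (1/2 - sqrt(40401 + (-2 + 4)**2)/6))*12078 = (-24793 + (1/2 - sqrt(40401 + 2**2)/6))*12078 = (-24793 + (1/2 - sqrt(40401 + 4)/6))*12078 = (-24793 + (1/2 - sqrt(40405)/6))*12078 = (-49585/2 - sqrt(40405)/6)*12078 = -299443815 - 2013*sqrt(40405)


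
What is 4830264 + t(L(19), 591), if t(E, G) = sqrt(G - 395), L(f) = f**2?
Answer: 4830278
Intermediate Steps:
t(E, G) = sqrt(-395 + G)
4830264 + t(L(19), 591) = 4830264 + sqrt(-395 + 591) = 4830264 + sqrt(196) = 4830264 + 14 = 4830278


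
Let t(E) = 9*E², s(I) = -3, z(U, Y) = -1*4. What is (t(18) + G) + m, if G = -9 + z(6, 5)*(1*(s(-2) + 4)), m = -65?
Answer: 2838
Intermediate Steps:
z(U, Y) = -4
G = -13 (G = -9 - 4*(-3 + 4) = -9 - 4 = -13)
(t(18) + G) + m = (9*18² - 13) - 65 = (9*324 - 13) - 65 = (2916 - 13) - 65 = 2903 - 65 = 2838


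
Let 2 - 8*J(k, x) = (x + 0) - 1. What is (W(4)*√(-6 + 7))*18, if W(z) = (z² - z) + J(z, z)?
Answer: 855/4 ≈ 213.75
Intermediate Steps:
J(k, x) = 3/8 - x/8 (J(k, x) = ¼ - ((x + 0) - 1)/8 = ¼ - (x - 1)/8 = ¼ - (-1 + x)/8 = ¼ + (⅛ - x/8) = 3/8 - x/8)
W(z) = 3/8 + z² - 9*z/8 (W(z) = (z² - z) + (3/8 - z/8) = 3/8 + z² - 9*z/8)
(W(4)*√(-6 + 7))*18 = ((3/8 + 4² - 9/8*4)*√(-6 + 7))*18 = ((3/8 + 16 - 9/2)*√1)*18 = ((95/8)*1)*18 = (95/8)*18 = 855/4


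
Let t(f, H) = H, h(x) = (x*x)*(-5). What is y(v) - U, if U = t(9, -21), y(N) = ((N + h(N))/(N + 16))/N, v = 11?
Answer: 19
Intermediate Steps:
h(x) = -5*x² (h(x) = x²*(-5) = -5*x²)
y(N) = (N - 5*N²)/(N*(16 + N)) (y(N) = ((N - 5*N²)/(N + 16))/N = ((N - 5*N²)/(16 + N))/N = (N - 5*N²)/(N*(16 + N)))
U = -21
y(v) - U = (1 - 5*11)/(16 + 11) - 1*(-21) = (1 - 55)/27 + 21 = (1/27)*(-54) + 21 = -2 + 21 = 19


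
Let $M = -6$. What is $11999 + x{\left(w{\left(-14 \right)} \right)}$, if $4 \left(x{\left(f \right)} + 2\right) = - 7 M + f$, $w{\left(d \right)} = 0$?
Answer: $\frac{24015}{2} \approx 12008.0$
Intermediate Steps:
$x{\left(f \right)} = \frac{17}{2} + \frac{f}{4}$ ($x{\left(f \right)} = -2 + \frac{\left(-7\right) \left(-6\right) + f}{4} = -2 + \frac{42 + f}{4} = -2 + \left(\frac{21}{2} + \frac{f}{4}\right) = \frac{17}{2} + \frac{f}{4}$)
$11999 + x{\left(w{\left(-14 \right)} \right)} = 11999 + \left(\frac{17}{2} + \frac{1}{4} \cdot 0\right) = 11999 + \left(\frac{17}{2} + 0\right) = 11999 + \frac{17}{2} = \frac{24015}{2}$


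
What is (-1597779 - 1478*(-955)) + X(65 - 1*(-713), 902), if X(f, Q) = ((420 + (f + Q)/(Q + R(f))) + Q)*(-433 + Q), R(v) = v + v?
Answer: 533446901/1229 ≈ 4.3405e+5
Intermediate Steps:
R(v) = 2*v
X(f, Q) = (-433 + Q)*(420 + Q + (Q + f)/(Q + 2*f)) (X(f, Q) = ((420 + (f + Q)/(Q + 2*f)) + Q)*(-433 + Q) = ((420 + (Q + f)/(Q + 2*f)) + Q)*(-433 + Q) = (420 + Q + (Q + f)/(Q + 2*f))*(-433 + Q) = (-433 + Q)*(420 + Q + (Q + f)/(Q + 2*f)))
(-1597779 - 1478*(-955)) + X(65 - 1*(-713), 902) = (-1597779 - 1478*(-955)) + (902³ - 364153*(65 - 1*(-713)) - 182293*902 - 12*902² - 25*902*(65 - 1*(-713)) + 2*(65 - 1*(-713))*902²)/(902 + 2*(65 - 1*(-713))) = (-1597779 + 1411490) + (733870808 - 364153*(65 + 713) - 164428286 - 12*813604 - 25*902*(65 + 713) + 2*(65 + 713)*813604)/(902 + 2*(65 + 713)) = -186289 + (733870808 - 364153*778 - 164428286 - 9763248 - 25*902*778 + 2*778*813604)/(902 + 2*778) = -186289 + (733870808 - 283311034 - 164428286 - 9763248 - 17543900 + 1265967824)/(902 + 1556) = -186289 + 1524792164/2458 = -186289 + (1/2458)*1524792164 = -186289 + 762396082/1229 = 533446901/1229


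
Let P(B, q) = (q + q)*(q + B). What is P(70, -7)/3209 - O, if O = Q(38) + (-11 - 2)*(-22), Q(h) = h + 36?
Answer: -1156122/3209 ≈ -360.27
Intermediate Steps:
P(B, q) = 2*q*(B + q) (P(B, q) = (2*q)*(B + q) = 2*q*(B + q))
Q(h) = 36 + h
O = 360 (O = (36 + 38) + (-11 - 2)*(-22) = 74 - 13*(-22) = 74 + 286 = 360)
P(70, -7)/3209 - O = (2*(-7)*(70 - 7))/3209 - 1*360 = (2*(-7)*63)*(1/3209) - 360 = -882*1/3209 - 360 = -882/3209 - 360 = -1156122/3209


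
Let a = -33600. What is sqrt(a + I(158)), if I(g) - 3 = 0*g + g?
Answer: I*sqrt(33439) ≈ 182.86*I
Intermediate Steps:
I(g) = 3 + g (I(g) = 3 + (0*g + g) = 3 + (0 + g) = 3 + g)
sqrt(a + I(158)) = sqrt(-33600 + (3 + 158)) = sqrt(-33600 + 161) = sqrt(-33439) = I*sqrt(33439)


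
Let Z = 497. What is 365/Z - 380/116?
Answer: -36630/14413 ≈ -2.5415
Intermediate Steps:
365/Z - 380/116 = 365/497 - 380/116 = 365*(1/497) - 380*1/116 = 365/497 - 95/29 = -36630/14413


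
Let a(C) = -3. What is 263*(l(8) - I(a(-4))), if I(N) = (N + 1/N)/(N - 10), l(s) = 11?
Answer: 110197/39 ≈ 2825.6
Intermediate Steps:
I(N) = (N + 1/N)/(-10 + N)
263*(l(8) - I(a(-4))) = 263*(11 - (1 + (-3)²)/((-3)*(-10 - 3))) = 263*(11 - (-1)*(1 + 9)/(3*(-13))) = 263*(11 - (-1)*(-1)*10/(3*13)) = 263*(11 - 1*10/39) = 263*(11 - 10/39) = 263*(419/39) = 110197/39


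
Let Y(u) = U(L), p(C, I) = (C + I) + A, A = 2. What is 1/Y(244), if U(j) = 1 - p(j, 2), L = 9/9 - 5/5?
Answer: -⅓ ≈ -0.33333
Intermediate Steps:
p(C, I) = 2 + C + I (p(C, I) = (C + I) + 2 = 2 + C + I)
L = 0 (L = 9*(⅑) - 5*⅕ = 1 - 1 = 0)
U(j) = -3 - j (U(j) = 1 - (2 + j + 2) = 1 - (4 + j) = 1 + (-4 - j) = -3 - j)
Y(u) = -3 (Y(u) = -3 - 1*0 = -3 + 0 = -3)
1/Y(244) = 1/(-3) = -⅓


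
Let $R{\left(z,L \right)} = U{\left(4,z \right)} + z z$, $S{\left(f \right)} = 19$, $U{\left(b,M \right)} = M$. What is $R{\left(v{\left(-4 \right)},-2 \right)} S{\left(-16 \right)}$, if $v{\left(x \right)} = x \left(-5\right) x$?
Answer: $120080$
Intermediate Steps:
$v{\left(x \right)} = - 5 x^{2}$ ($v{\left(x \right)} = - 5 x x = - 5 x^{2}$)
$R{\left(z,L \right)} = z + z^{2}$ ($R{\left(z,L \right)} = z + z z = z + z^{2}$)
$R{\left(v{\left(-4 \right)},-2 \right)} S{\left(-16 \right)} = - 5 \left(-4\right)^{2} \left(1 - 5 \left(-4\right)^{2}\right) 19 = \left(-5\right) 16 \left(1 - 80\right) 19 = - 80 \left(1 - 80\right) 19 = \left(-80\right) \left(-79\right) 19 = 6320 \cdot 19 = 120080$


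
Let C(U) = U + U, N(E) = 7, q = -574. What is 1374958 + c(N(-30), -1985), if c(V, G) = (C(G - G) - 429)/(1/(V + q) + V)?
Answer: 5455590101/3968 ≈ 1.3749e+6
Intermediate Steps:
C(U) = 2*U
c(V, G) = -429/(V + 1/(-574 + V)) (c(V, G) = (2*(G - G) - 429)/(1/(V - 574) + V) = (2*0 - 429)/(1/(-574 + V) + V) = (0 - 429)/(V + 1/(-574 + V)) = -429/(V + 1/(-574 + V)))
1374958 + c(N(-30), -1985) = 1374958 + 429*(574 - 1*7)/(1 + 7² - 574*7) = 1374958 + 429*(574 - 7)/(1 + 49 - 4018) = 1374958 + 429*567/(-3968) = 1374958 + 429*(-1/3968)*567 = 1374958 - 243243/3968 = 5455590101/3968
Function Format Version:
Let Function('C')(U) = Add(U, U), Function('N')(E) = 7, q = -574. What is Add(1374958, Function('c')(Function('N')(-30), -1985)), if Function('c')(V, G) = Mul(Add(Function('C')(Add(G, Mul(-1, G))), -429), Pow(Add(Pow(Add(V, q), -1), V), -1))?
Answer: Rational(5455590101, 3968) ≈ 1.3749e+6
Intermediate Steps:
Function('C')(U) = Mul(2, U)
Function('c')(V, G) = Mul(-429, Pow(Add(V, Pow(Add(-574, V), -1)), -1)) (Function('c')(V, G) = Mul(Add(Mul(2, Add(G, Mul(-1, G))), -429), Pow(Add(Pow(Add(V, -574), -1), V), -1)) = Mul(Add(Mul(2, 0), -429), Pow(Add(Pow(Add(-574, V), -1), V), -1)) = Mul(Add(0, -429), Pow(Add(V, Pow(Add(-574, V), -1)), -1)) = Mul(-429, Pow(Add(V, Pow(Add(-574, V), -1)), -1)))
Add(1374958, Function('c')(Function('N')(-30), -1985)) = Add(1374958, Mul(429, Pow(Add(1, Pow(7, 2), Mul(-574, 7)), -1), Add(574, Mul(-1, 7)))) = Add(1374958, Mul(429, Pow(Add(1, 49, -4018), -1), Add(574, -7))) = Add(1374958, Mul(429, Pow(-3968, -1), 567)) = Add(1374958, Mul(429, Rational(-1, 3968), 567)) = Add(1374958, Rational(-243243, 3968)) = Rational(5455590101, 3968)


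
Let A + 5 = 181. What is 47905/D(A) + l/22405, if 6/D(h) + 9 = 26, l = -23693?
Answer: 18246153767/134430 ≈ 1.3573e+5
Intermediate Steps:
A = 176 (A = -5 + 181 = 176)
D(h) = 6/17 (D(h) = 6/(-9 + 26) = 6/17)
47905/D(A) + l/22405 = 47905/(6/17) - 23693/22405 = 47905*(17/6) - 23693*1/22405 = 814385/6 - 23693/22405 = 18246153767/134430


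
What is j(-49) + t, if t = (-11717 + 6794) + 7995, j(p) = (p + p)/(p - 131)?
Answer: 276529/90 ≈ 3072.5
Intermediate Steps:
j(p) = 2*p/(-131 + p) (j(p) = (2*p)/(-131 + p) = 2*p/(-131 + p))
t = 3072 (t = -4923 + 7995 = 3072)
j(-49) + t = 2*(-49)/(-131 - 49) + 3072 = 2*(-49)/(-180) + 3072 = 2*(-49)*(-1/180) + 3072 = 49/90 + 3072 = 276529/90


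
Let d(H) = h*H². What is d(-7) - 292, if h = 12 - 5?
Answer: 51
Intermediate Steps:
h = 7
d(H) = 7*H²
d(-7) - 292 = 7*(-7)² - 292 = 7*49 - 292 = 343 - 292 = 51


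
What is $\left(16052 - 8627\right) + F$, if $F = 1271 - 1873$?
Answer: $6823$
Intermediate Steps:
$F = -602$ ($F = 1271 - 1873 = -602$)
$\left(16052 - 8627\right) + F = \left(16052 - 8627\right) - 602 = 7425 - 602 = 6823$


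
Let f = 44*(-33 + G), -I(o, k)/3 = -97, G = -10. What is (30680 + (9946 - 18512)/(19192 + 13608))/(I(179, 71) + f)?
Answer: -503147717/26256400 ≈ -19.163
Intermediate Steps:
I(o, k) = 291 (I(o, k) = -3*(-97) = 291)
f = -1892 (f = 44*(-33 - 10) = 44*(-43) = -1892)
(30680 + (9946 - 18512)/(19192 + 13608))/(I(179, 71) + f) = (30680 + (9946 - 18512)/(19192 + 13608))/(291 - 1892) = (30680 - 8566/32800)/(-1601) = (30680 - 8566*1/32800)*(-1/1601) = (30680 - 4283/16400)*(-1/1601) = (503147717/16400)*(-1/1601) = -503147717/26256400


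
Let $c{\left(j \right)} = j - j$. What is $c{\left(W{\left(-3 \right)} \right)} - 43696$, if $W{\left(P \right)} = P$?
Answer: $-43696$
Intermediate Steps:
$c{\left(j \right)} = 0$
$c{\left(W{\left(-3 \right)} \right)} - 43696 = 0 - 43696 = -43696$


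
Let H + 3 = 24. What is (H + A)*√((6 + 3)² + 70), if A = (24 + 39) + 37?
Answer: 121*√151 ≈ 1486.9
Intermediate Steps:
H = 21 (H = -3 + 24 = 21)
A = 100 (A = 63 + 37 = 100)
(H + A)*√((6 + 3)² + 70) = (21 + 100)*√((6 + 3)² + 70) = 121*√(9² + 70) = 121*√(81 + 70) = 121*√151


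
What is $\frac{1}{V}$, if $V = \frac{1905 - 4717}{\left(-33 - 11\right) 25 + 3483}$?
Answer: $- \frac{2383}{2812} \approx -0.84744$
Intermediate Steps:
$V = - \frac{2812}{2383}$ ($V = - \frac{2812}{\left(-44\right) 25 + 3483} = - \frac{2812}{-1100 + 3483} = - \frac{2812}{2383} \approx -1.18$)
$\frac{1}{V} = \frac{1}{- \frac{2812}{2383}} = - \frac{2383}{2812}$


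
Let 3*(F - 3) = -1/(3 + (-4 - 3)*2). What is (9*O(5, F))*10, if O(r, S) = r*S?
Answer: 15000/11 ≈ 1363.6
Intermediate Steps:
F = 100/33 (F = 3 + (-1/(3 + (-4 - 3)*2))/3 = 3 + (-1/(3 - 7*2))/3 = 3 + (-1/(3 - 14))/3 = 3 + (-1/(-11))/3 = 3 + (-1*(-1/11))/3 = 3 + (⅓)*(1/11) = 3 + 1/33 = 100/33 ≈ 3.0303)
O(r, S) = S*r
(9*O(5, F))*10 = (9*((100/33)*5))*10 = (9*(500/33))*10 = (1500/11)*10 = 15000/11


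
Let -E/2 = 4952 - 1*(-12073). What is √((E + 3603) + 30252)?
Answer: I*√195 ≈ 13.964*I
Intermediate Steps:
E = -34050 (E = -2*(4952 - 1*(-12073)) = -2*(4952 + 12073) = -2*17025 = -34050)
√((E + 3603) + 30252) = √((-34050 + 3603) + 30252) = √(-30447 + 30252) = √(-195) = I*√195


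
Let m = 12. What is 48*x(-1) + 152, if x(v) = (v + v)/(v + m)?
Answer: 1576/11 ≈ 143.27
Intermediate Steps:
x(v) = 2*v/(12 + v) (x(v) = (v + v)/(v + 12) = (2*v)/(12 + v) = 2*v/(12 + v))
48*x(-1) + 152 = 48*(2*(-1)/(12 - 1)) + 152 = 48*(2*(-1)/11) + 152 = 48*(2*(-1)*(1/11)) + 152 = 48*(-2/11) + 152 = -96/11 + 152 = 1576/11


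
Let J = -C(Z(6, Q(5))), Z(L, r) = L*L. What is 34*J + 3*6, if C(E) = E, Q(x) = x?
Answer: -1206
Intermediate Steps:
Z(L, r) = L²
J = -36 (J = -1*6² = -1*36 = -36)
34*J + 3*6 = 34*(-36) + 3*6 = -1224 + 18 = -1206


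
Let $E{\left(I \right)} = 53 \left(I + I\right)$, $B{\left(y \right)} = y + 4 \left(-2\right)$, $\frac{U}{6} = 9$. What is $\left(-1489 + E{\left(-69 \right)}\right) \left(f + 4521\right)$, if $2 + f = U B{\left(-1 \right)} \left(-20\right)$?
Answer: $-125345917$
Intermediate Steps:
$U = 54$ ($U = 6 \cdot 9 = 54$)
$B{\left(y \right)} = -8 + y$ ($B{\left(y \right)} = y - 8 = -8 + y$)
$f = 9718$ ($f = -2 + 54 \left(-8 - 1\right) \left(-20\right) = -2 + 54 \left(-9\right) \left(-20\right) = -2 - -9720 = -2 + 9720 = 9718$)
$E{\left(I \right)} = 106 I$ ($E{\left(I \right)} = 53 \cdot 2 I = 106 I$)
$\left(-1489 + E{\left(-69 \right)}\right) \left(f + 4521\right) = \left(-1489 + 106 \left(-69\right)\right) \left(9718 + 4521\right) = \left(-1489 - 7314\right) 14239 = \left(-8803\right) 14239 = -125345917$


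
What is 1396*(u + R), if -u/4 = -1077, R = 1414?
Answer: 7987912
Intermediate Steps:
u = 4308 (u = -4*(-1077) = 4308)
1396*(u + R) = 1396*(4308 + 1414) = 1396*5722 = 7987912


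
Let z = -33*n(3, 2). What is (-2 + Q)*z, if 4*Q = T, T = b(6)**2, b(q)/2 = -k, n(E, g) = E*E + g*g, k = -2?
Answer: -858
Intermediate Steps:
n(E, g) = E**2 + g**2
b(q) = 4 (b(q) = 2*(-1*(-2)) = 2*2 = 4)
z = -429 (z = -33*(3**2 + 2**2) = -33*(9 + 4) = -33*13 = -429)
T = 16 (T = 4**2 = 16)
Q = 4 (Q = (1/4)*16 = 4)
(-2 + Q)*z = (-2 + 4)*(-429) = 2*(-429) = -858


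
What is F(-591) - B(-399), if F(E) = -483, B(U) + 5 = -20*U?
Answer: -8458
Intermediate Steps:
B(U) = -5 - 20*U
F(-591) - B(-399) = -483 - (-5 - 20*(-399)) = -483 - (-5 + 7980) = -483 - 1*7975 = -483 - 7975 = -8458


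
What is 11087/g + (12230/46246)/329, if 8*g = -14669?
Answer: -674662192097/111593933423 ≈ -6.0457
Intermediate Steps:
g = -14669/8 (g = (1/8)*(-14669) = -14669/8 ≈ -1833.6)
11087/g + (12230/46246)/329 = 11087/(-14669/8) + (12230/46246)/329 = 11087*(-8/14669) + (12230*(1/46246))*(1/329) = -88696/14669 + (6115/23123)*(1/329) = -88696/14669 + 6115/7607467 = -674662192097/111593933423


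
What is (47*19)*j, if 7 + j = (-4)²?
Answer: 8037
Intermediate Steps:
j = 9 (j = -7 + (-4)² = -7 + 16 = 9)
(47*19)*j = (47*19)*9 = 893*9 = 8037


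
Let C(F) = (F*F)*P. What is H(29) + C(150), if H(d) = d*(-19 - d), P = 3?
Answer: 66108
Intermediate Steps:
C(F) = 3*F² (C(F) = (F*F)*3 = F²*3 = 3*F²)
H(29) + C(150) = -1*29*(19 + 29) + 3*150² = -1*29*48 + 3*22500 = -1392 + 67500 = 66108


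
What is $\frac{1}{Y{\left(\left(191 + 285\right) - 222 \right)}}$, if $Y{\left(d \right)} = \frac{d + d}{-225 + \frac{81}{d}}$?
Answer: $- \frac{57069}{129032} \approx -0.44229$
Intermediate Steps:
$Y{\left(d \right)} = \frac{2 d}{-225 + \frac{81}{d}}$
$\frac{1}{Y{\left(\left(191 + 285\right) - 222 \right)}} = \frac{1}{\left(-2\right) \left(\left(191 + 285\right) - 222\right)^{2} \frac{1}{-81 + 225 \left(\left(191 + 285\right) - 222\right)}} = \frac{1}{\left(-2\right) \left(476 - 222\right)^{2} \frac{1}{-81 + 225 \left(476 - 222\right)}} = \frac{1}{\left(-2\right) 254^{2} \frac{1}{-81 + 225 \cdot 254}} = \frac{1}{\left(-2\right) 64516 \frac{1}{-81 + 57150}} = \frac{1}{\left(-2\right) 64516 \cdot \frac{1}{57069}} = \frac{1}{- \frac{129032}{57069}} = - \frac{57069}{129032}$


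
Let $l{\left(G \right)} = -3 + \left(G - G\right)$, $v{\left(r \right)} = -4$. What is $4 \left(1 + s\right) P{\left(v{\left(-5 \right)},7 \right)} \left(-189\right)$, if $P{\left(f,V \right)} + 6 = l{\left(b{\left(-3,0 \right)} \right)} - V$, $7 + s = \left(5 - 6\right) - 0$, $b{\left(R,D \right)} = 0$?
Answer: $-84672$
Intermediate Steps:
$l{\left(G \right)} = -3$ ($l{\left(G \right)} = -3 + 0 = -3$)
$s = -8$ ($s = -7 + \left(\left(5 - 6\right) - 0\right) = -7 + \left(\left(5 - 6\right) + 0\right) = -7 + \left(-1 + 0\right) = -7 - 1 = -8$)
$P{\left(f,V \right)} = -9 - V$ ($P{\left(f,V \right)} = -6 - \left(3 + V\right) = -9 - V$)
$4 \left(1 + s\right) P{\left(v{\left(-5 \right)},7 \right)} \left(-189\right) = 4 \left(1 - 8\right) \left(-9 - 7\right) \left(-189\right) = 4 \left(-7\right) \left(-9 - 7\right) \left(-189\right) = \left(-28\right) \left(-16\right) \left(-189\right) = 448 \left(-189\right) = -84672$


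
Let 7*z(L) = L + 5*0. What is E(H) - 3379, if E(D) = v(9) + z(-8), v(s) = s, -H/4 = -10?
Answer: -23598/7 ≈ -3371.1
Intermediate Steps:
H = 40 (H = -4*(-10) = 40)
z(L) = L/7 (z(L) = (L + 5*0)/7 = (L + 0)/7 = L/7)
E(D) = 55/7 (E(D) = 9 + (1/7)*(-8) = 9 - 8/7 = 55/7)
E(H) - 3379 = 55/7 - 3379 = -23598/7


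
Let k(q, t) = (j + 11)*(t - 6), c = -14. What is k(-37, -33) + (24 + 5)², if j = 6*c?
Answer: 3688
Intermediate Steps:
j = -84 (j = 6*(-14) = -84)
k(q, t) = 438 - 73*t (k(q, t) = (-84 + 11)*(t - 6) = -73*(-6 + t) = 438 - 73*t)
k(-37, -33) + (24 + 5)² = (438 - 73*(-33)) + (24 + 5)² = (438 + 2409) + 29² = 2847 + 841 = 3688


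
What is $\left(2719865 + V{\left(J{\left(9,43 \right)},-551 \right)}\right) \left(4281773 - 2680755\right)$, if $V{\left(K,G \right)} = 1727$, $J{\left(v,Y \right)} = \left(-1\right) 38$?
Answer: $4357317780656$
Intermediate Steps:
$J{\left(v,Y \right)} = -38$
$\left(2719865 + V{\left(J{\left(9,43 \right)},-551 \right)}\right) \left(4281773 - 2680755\right) = \left(2719865 + 1727\right) \left(4281773 - 2680755\right) = 2721592 \cdot 1601018 = 4357317780656$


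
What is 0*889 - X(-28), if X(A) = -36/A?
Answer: -9/7 ≈ -1.2857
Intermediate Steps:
0*889 - X(-28) = 0*889 - (-36)/(-28) = 0 - (-36)*(-1)/28 = 0 - 1*9/7 = 0 - 9/7 = -9/7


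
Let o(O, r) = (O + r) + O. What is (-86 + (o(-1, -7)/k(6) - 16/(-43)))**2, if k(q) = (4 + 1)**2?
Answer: 8544598969/1155625 ≈ 7393.9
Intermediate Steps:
k(q) = 25 (k(q) = 5**2 = 25)
o(O, r) = r + 2*O
(-86 + (o(-1, -7)/k(6) - 16/(-43)))**2 = (-86 + ((-7 + 2*(-1))/25 - 16/(-43)))**2 = (-86 + ((-7 - 2)*(1/25) - 16*(-1/43)))**2 = (-86 + (-9*1/25 + 16/43))**2 = (-86 + (-9/25 + 16/43))**2 = (-86 + 13/1075)**2 = (-92437/1075)**2 = 8544598969/1155625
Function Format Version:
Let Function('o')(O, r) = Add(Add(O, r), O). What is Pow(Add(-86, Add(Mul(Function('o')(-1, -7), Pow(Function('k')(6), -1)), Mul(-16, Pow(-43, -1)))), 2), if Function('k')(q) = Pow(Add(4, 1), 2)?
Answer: Rational(8544598969, 1155625) ≈ 7393.9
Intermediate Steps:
Function('k')(q) = 25 (Function('k')(q) = Pow(5, 2) = 25)
Function('o')(O, r) = Add(r, Mul(2, O))
Pow(Add(-86, Add(Mul(Function('o')(-1, -7), Pow(Function('k')(6), -1)), Mul(-16, Pow(-43, -1)))), 2) = Pow(Add(-86, Add(Mul(Add(-7, Mul(2, -1)), Pow(25, -1)), Mul(-16, Pow(-43, -1)))), 2) = Pow(Add(-86, Add(Mul(Add(-7, -2), Rational(1, 25)), Mul(-16, Rational(-1, 43)))), 2) = Pow(Add(-86, Add(Mul(-9, Rational(1, 25)), Rational(16, 43))), 2) = Pow(Add(-86, Add(Rational(-9, 25), Rational(16, 43))), 2) = Pow(Add(-86, Rational(13, 1075)), 2) = Pow(Rational(-92437, 1075), 2) = Rational(8544598969, 1155625)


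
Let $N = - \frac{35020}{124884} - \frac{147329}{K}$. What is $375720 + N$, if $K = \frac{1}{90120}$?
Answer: $- \frac{414518524509715}{31221} \approx -1.3277 \cdot 10^{10}$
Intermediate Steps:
$K = \frac{1}{90120} \approx 1.1096 \cdot 10^{-5}$
$N = - \frac{414530254863835}{31221}$ ($N = - \frac{35020}{124884} - 147329 \frac{1}{\frac{1}{90120}} = \left(-35020\right) \frac{1}{124884} - 13277289480 = - \frac{8755}{31221} - 13277289480 = - \frac{414530254863835}{31221} \approx -1.3277 \cdot 10^{10}$)
$375720 + N = 375720 - \frac{414530254863835}{31221} = - \frac{414518524509715}{31221}$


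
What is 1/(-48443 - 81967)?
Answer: -1/130410 ≈ -7.6681e-6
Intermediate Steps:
1/(-48443 - 81967) = 1/(-130410) = -1/130410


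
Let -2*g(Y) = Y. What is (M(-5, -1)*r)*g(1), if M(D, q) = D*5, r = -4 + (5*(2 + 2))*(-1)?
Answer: -300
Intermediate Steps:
g(Y) = -Y/2
r = -24 (r = -4 + (5*4)*(-1) = -4 + 20*(-1) = -4 - 20 = -24)
M(D, q) = 5*D
(M(-5, -1)*r)*g(1) = ((5*(-5))*(-24))*(-1/2*1) = -25*(-24)*(-1/2) = 600*(-1/2) = -300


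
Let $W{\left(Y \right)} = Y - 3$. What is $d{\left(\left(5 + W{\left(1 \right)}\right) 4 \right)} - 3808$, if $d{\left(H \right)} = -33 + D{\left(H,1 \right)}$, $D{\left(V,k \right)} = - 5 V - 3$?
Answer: $-3904$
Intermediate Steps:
$W{\left(Y \right)} = -3 + Y$ ($W{\left(Y \right)} = Y - 3 = -3 + Y$)
$D{\left(V,k \right)} = -3 - 5 V$
$d{\left(H \right)} = -36 - 5 H$ ($d{\left(H \right)} = -33 - \left(3 + 5 H\right) = -36 - 5 H$)
$d{\left(\left(5 + W{\left(1 \right)}\right) 4 \right)} - 3808 = \left(-36 - 5 \left(5 + \left(-3 + 1\right)\right) 4\right) - 3808 = \left(-36 - 5 \left(5 - 2\right) 4\right) - 3808 = \left(-36 - 5 \cdot 3 \cdot 4\right) - 3808 = \left(-36 - 60\right) - 3808 = -96 - 3808 = -3904$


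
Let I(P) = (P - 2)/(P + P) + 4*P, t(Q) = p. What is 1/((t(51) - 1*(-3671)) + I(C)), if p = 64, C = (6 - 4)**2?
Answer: 4/15005 ≈ 0.00026658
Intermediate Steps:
C = 4 (C = 2**2 = 4)
t(Q) = 64
I(P) = 4*P + (-2 + P)/(2*P) (I(P) = (-2 + P)/((2*P)) + 4*P = (-2 + P)*(1/(2*P)) + 4*P = (-2 + P)/(2*P) + 4*P = 4*P + (-2 + P)/(2*P))
1/((t(51) - 1*(-3671)) + I(C)) = 1/((64 - 1*(-3671)) + (1/2 - 1/4 + 4*4)) = 1/((64 + 3671) + (1/2 - 1*1/4 + 16)) = 1/(3735 + (1/2 - 1/4 + 16)) = 1/(3735 + 65/4) = 1/(15005/4) = 4/15005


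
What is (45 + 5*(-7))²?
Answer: 100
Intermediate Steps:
(45 + 5*(-7))² = (45 - 35)² = 10² = 100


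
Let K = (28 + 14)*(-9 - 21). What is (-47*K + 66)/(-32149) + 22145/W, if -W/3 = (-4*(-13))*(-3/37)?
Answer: 2024155349/1157364 ≈ 1748.9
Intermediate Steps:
K = -1260 (K = 42*(-30) = -1260)
W = 468/37 (W = -3*(-4*(-13))*(-3/37) = -156*(-3*1/37) = -156*(-3)/37 = -3*(-156/37) = 468/37 ≈ 12.649)
(-47*K + 66)/(-32149) + 22145/W = (-47*(-1260) + 66)/(-32149) + 22145/(468/37) = (59220 + 66)*(-1/32149) + 22145*(37/468) = 59286*(-1/32149) + 819365/468 = -59286/32149 + 819365/468 = 2024155349/1157364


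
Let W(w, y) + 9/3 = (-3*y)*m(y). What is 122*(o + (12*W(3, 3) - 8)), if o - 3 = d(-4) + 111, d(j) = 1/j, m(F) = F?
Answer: -62037/2 ≈ -31019.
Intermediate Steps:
W(w, y) = -3 - 3*y² (W(w, y) = -3 + (-3*y)*y = -3 - 3*y²)
o = 455/4 (o = 3 + (1/(-4) + 111) = 3 + (-¼ + 111) = 3 + 443/4 = 455/4 ≈ 113.75)
122*(o + (12*W(3, 3) - 8)) = 122*(455/4 + (12*(-3 - 3*3²) - 8)) = 122*(455/4 + (12*(-3 - 3*9) - 8)) = 122*(455/4 + (12*(-3 - 27) - 8)) = 122*(455/4 + (12*(-30) - 8)) = 122*(455/4 + (-360 - 8)) = 122*(455/4 - 368) = 122*(-1017/4) = -62037/2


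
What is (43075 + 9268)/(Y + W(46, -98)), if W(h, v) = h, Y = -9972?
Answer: -52343/9926 ≈ -5.2733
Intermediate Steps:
(43075 + 9268)/(Y + W(46, -98)) = (43075 + 9268)/(-9972 + 46) = 52343/(-9926) = 52343*(-1/9926) = -52343/9926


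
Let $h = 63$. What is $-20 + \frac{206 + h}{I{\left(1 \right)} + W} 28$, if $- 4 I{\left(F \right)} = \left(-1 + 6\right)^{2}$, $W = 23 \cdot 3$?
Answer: $\frac{25108}{251} \approx 100.03$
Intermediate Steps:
$W = 69$
$I{\left(F \right)} = - \frac{25}{4}$ ($I{\left(F \right)} = - \frac{\left(-1 + 6\right)^{2}}{4} = - \frac{5^{2}}{4} = \left(- \frac{1}{4}\right) 25 = - \frac{25}{4}$)
$-20 + \frac{206 + h}{I{\left(1 \right)} + W} 28 = -20 + \frac{206 + 63}{- \frac{25}{4} + 69} \cdot 28 = -20 + \frac{269}{\frac{251}{4}} \cdot 28 = -20 + 269 \cdot \frac{4}{251} \cdot 28 = -20 + \frac{1076}{251} \cdot 28 = -20 + \frac{30128}{251} = \frac{25108}{251}$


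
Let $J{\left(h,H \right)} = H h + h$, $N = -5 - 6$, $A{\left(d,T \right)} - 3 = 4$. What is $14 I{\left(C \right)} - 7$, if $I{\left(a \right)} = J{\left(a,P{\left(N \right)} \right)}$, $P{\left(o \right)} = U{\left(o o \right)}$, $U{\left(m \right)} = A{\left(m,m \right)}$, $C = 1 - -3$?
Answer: $441$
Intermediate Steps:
$A{\left(d,T \right)} = 7$ ($A{\left(d,T \right)} = 3 + 4 = 7$)
$N = -11$ ($N = -5 - 6 = -11$)
$C = 4$ ($C = 1 + 3 = 4$)
$U{\left(m \right)} = 7$
$P{\left(o \right)} = 7$
$J{\left(h,H \right)} = h + H h$
$I{\left(a \right)} = 8 a$ ($I{\left(a \right)} = a \left(1 + 7\right) = a 8 = 8 a$)
$14 I{\left(C \right)} - 7 = 14 \cdot 8 \cdot 4 - 7 = 14 \cdot 32 - 7 = 448 - 7 = 441$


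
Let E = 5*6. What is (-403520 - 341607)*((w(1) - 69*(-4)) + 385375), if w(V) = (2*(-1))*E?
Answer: -287314265057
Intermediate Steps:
E = 30
w(V) = -60 (w(V) = (2*(-1))*30 = -2*30 = -60)
(-403520 - 341607)*((w(1) - 69*(-4)) + 385375) = (-403520 - 341607)*((-60 - 69*(-4)) + 385375) = -745127*((-60 + 276) + 385375) = -745127*(216 + 385375) = -745127*385591 = -287314265057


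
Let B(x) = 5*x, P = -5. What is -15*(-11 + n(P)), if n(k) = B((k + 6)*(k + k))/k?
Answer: 15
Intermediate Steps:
n(k) = 60 + 10*k (n(k) = (5*((k + 6)*(k + k)))/k = (5*((6 + k)*(2*k)))/k = (5*(2*k*(6 + k)))/k = (10*k*(6 + k))/k = 60 + 10*k)
-15*(-11 + n(P)) = -15*(-11 + (60 + 10*(-5))) = -15*(-11 + (60 - 50)) = -15*(-11 + 10) = -15*(-1) = 15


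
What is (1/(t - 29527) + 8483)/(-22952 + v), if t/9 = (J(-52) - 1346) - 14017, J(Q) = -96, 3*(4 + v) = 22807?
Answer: -4292177439/7768556138 ≈ -0.55251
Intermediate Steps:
v = 22795/3 (v = -4 + (⅓)*22807 = -4 + 22807/3 = 22795/3 ≈ 7598.3)
t = -139131 (t = 9*((-96 - 1346) - 14017) = 9*(-1442 - 14017) = 9*(-15459) = -139131)
(1/(t - 29527) + 8483)/(-22952 + v) = (1/(-139131 - 29527) + 8483)/(-22952 + 22795/3) = (1/(-168658) + 8483)/(-46061/3) = (-1/168658 + 8483)*(-3/46061) = (1430725813/168658)*(-3/46061) = -4292177439/7768556138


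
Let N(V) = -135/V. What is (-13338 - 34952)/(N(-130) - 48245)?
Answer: 1255540/1254343 ≈ 1.0010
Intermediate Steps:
N(V) = -135/V
(-13338 - 34952)/(N(-130) - 48245) = (-13338 - 34952)/(-135/(-130) - 48245) = -48290/(-135*(-1/130) - 48245) = -48290/(27/26 - 48245) = -48290/(-1254343/26) = -48290*(-26/1254343) = 1255540/1254343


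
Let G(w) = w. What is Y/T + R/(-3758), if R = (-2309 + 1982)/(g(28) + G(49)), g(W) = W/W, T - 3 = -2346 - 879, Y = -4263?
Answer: 133678549/100902300 ≈ 1.3248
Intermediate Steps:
T = -3222 (T = 3 + (-2346 - 879) = 3 - 3225 = -3222)
g(W) = 1
R = -327/50 (R = (-2309 + 1982)/(1 + 49) = -327/50 ≈ -6.5400)
Y/T + R/(-3758) = -4263/(-3222) - 327/50/(-3758) = -4263*(-1/3222) - 327/50*(-1/3758) = 1421/1074 + 327/187900 = 133678549/100902300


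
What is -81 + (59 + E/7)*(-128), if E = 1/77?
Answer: -4114315/539 ≈ -7633.2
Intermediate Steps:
E = 1/77 ≈ 0.012987
-81 + (59 + E/7)*(-128) = -81 + (59 + (1/77)/7)*(-128) = -81 + (59 + (1/77)*(1/7))*(-128) = -81 + (59 + 1/539)*(-128) = -81 + (31802/539)*(-128) = -81 - 4070656/539 = -4114315/539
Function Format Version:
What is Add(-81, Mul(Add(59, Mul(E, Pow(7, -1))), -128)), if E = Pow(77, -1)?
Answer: Rational(-4114315, 539) ≈ -7633.2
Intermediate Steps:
E = Rational(1, 77) ≈ 0.012987
Add(-81, Mul(Add(59, Mul(E, Pow(7, -1))), -128)) = Add(-81, Mul(Add(59, Mul(Rational(1, 77), Pow(7, -1))), -128)) = Add(-81, Mul(Add(59, Mul(Rational(1, 77), Rational(1, 7))), -128)) = Add(-81, Mul(Add(59, Rational(1, 539)), -128)) = Add(-81, Mul(Rational(31802, 539), -128)) = Add(-81, Rational(-4070656, 539)) = Rational(-4114315, 539)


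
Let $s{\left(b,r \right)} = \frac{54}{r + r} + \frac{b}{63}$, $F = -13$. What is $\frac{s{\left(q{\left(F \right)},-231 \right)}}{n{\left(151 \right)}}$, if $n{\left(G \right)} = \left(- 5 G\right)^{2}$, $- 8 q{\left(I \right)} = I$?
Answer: $- \frac{101}{632043720} \approx -1.598 \cdot 10^{-7}$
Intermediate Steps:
$q{\left(I \right)} = - \frac{I}{8}$
$s{\left(b,r \right)} = \frac{27}{r} + \frac{b}{63}$ ($s{\left(b,r \right)} = \frac{54}{2 r} + b \frac{1}{63} = 54 \frac{1}{2 r} + \frac{b}{63} = \frac{27}{r} + \frac{b}{63}$)
$n{\left(G \right)} = 25 G^{2}$
$\frac{s{\left(q{\left(F \right)},-231 \right)}}{n{\left(151 \right)}} = \frac{\frac{27}{-231} + \frac{\left(- \frac{1}{8}\right) \left(-13\right)}{63}}{25 \cdot 151^{2}} = \frac{27 \left(- \frac{1}{231}\right) + \frac{1}{63} \cdot \frac{13}{8}}{25 \cdot 22801} = \frac{- \frac{9}{77} + \frac{13}{504}}{570025} = \left(- \frac{505}{5544}\right) \frac{1}{570025} = - \frac{101}{632043720}$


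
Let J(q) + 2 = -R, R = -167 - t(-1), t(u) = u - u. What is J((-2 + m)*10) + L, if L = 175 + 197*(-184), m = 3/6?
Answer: -35908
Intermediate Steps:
m = 1/2 (m = 3*(1/6) = 1/2 ≈ 0.50000)
t(u) = 0
L = -36073 (L = 175 - 36248 = -36073)
R = -167 (R = -167 - 1*0 = -167 + 0 = -167)
J(q) = 165 (J(q) = -2 - 1*(-167) = -2 + 167 = 165)
J((-2 + m)*10) + L = 165 - 36073 = -35908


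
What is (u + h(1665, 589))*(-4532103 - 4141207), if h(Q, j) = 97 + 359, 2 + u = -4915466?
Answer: 42629422729720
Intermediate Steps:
u = -4915468 (u = -2 - 4915466 = -4915468)
h(Q, j) = 456
(u + h(1665, 589))*(-4532103 - 4141207) = (-4915468 + 456)*(-4532103 - 4141207) = -4915012*(-8673310) = 42629422729720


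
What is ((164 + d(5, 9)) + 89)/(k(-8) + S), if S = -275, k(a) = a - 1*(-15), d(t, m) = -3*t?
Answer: -119/134 ≈ -0.88806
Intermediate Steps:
k(a) = 15 + a (k(a) = a + 15 = 15 + a)
((164 + d(5, 9)) + 89)/(k(-8) + S) = ((164 - 3*5) + 89)/((15 - 8) - 275) = ((164 - 15) + 89)/(7 - 275) = (149 + 89)/(-268) = 238*(-1/268) = -119/134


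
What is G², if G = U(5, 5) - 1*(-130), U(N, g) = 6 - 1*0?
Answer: 18496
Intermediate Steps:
U(N, g) = 6 (U(N, g) = 6 + 0 = 6)
G = 136 (G = 6 - 1*(-130) = 6 + 130 = 136)
G² = 136² = 18496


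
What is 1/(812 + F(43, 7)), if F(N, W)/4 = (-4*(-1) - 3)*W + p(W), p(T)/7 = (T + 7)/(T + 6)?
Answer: 13/11312 ≈ 0.0011492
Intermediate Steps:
p(T) = 7*(7 + T)/(6 + T) (p(T) = 7*((T + 7)/(T + 6)) = 7*((7 + T)/(6 + T)) = 7*(7 + T)/(6 + T))
F(N, W) = 4*W + 28*(7 + W)/(6 + W) (F(N, W) = 4*((-4*(-1) - 3)*W + 7*(7 + W)/(6 + W)) = 4*((4 - 3)*W + 7*(7 + W)/(6 + W)) = 4*(1*W + 7*(7 + W)/(6 + W)) = 4*(W + 7*(7 + W)/(6 + W)) = 4*W + 28*(7 + W)/(6 + W))
1/(812 + F(43, 7)) = 1/(812 + 4*(49 + 7**2 + 13*7)/(6 + 7)) = 1/(812 + 4*(49 + 49 + 91)/13) = 1/(812 + 4*(1/13)*189) = 1/(812 + 756/13) = 1/(11312/13) = 13/11312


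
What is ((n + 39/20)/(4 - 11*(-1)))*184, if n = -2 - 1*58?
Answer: -17802/25 ≈ -712.08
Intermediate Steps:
n = -60 (n = -2 - 58 = -60)
((n + 39/20)/(4 - 11*(-1)))*184 = ((-60 + 39/20)/(4 - 11*(-1)))*184 = ((-60 + 39*(1/20))/(4 + 11))*184 = ((-60 + 39/20)/15)*184 = -1161/20*1/15*184 = -387/100*184 = -17802/25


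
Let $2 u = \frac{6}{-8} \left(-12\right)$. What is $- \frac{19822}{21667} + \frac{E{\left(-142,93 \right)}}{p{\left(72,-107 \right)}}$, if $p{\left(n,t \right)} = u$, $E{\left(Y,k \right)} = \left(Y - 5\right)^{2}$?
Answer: $\frac{104025112}{21667} \approx 4801.1$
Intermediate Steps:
$E{\left(Y,k \right)} = \left(-5 + Y\right)^{2}$
$u = \frac{9}{2}$ ($u = \frac{\frac{6}{-8} \left(-12\right)}{2} = \frac{6 \left(- \frac{1}{8}\right) \left(-12\right)}{2} = \frac{\left(- \frac{3}{4}\right) \left(-12\right)}{2} = \frac{1}{2} \cdot 9 = \frac{9}{2} \approx 4.5$)
$p{\left(n,t \right)} = \frac{9}{2}$
$- \frac{19822}{21667} + \frac{E{\left(-142,93 \right)}}{p{\left(72,-107 \right)}} = - \frac{19822}{21667} + \frac{\left(-5 - 142\right)^{2}}{\frac{9}{2}} = \left(-19822\right) \frac{1}{21667} + \left(-147\right)^{2} \cdot \frac{2}{9} = - \frac{19822}{21667} + 21609 \cdot \frac{2}{9} = - \frac{19822}{21667} + 4802 = \frac{104025112}{21667}$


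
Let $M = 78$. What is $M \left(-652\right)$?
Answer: $-50856$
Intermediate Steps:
$M \left(-652\right) = 78 \left(-652\right) = -50856$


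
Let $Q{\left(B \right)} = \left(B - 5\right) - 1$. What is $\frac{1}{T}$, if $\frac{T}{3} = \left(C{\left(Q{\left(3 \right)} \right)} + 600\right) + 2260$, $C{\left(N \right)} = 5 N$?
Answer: $\frac{1}{8535} \approx 0.00011716$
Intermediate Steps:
$Q{\left(B \right)} = -6 + B$ ($Q{\left(B \right)} = \left(-5 + B\right) - 1 = -6 + B$)
$T = 8535$ ($T = 3 \left(\left(5 \left(-6 + 3\right) + 600\right) + 2260\right) = 3 \left(\left(5 \left(-3\right) + 600\right) + 2260\right) = 3 \left(\left(-15 + 600\right) + 2260\right) = 3 \left(585 + 2260\right) = 3 \cdot 2845 = 8535$)
$\frac{1}{T} = \frac{1}{8535}$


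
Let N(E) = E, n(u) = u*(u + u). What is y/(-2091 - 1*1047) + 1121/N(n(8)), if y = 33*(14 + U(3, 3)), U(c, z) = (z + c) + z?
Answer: 570091/66944 ≈ 8.5159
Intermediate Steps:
U(c, z) = c + 2*z (U(c, z) = (c + z) + z = c + 2*z)
n(u) = 2*u**2 (n(u) = u*(2*u) = 2*u**2)
y = 759 (y = 33*(14 + (3 + 2*3)) = 33*(14 + (3 + 6)) = 33*(14 + 9) = 33*23 = 759)
y/(-2091 - 1*1047) + 1121/N(n(8)) = 759/(-2091 - 1*1047) + 1121/((2*8**2)) = 759/(-2091 - 1047) + 1121/((2*64)) = 759/(-3138) + 1121/128 = 759*(-1/3138) + 1121*(1/128) = -253/1046 + 1121/128 = 570091/66944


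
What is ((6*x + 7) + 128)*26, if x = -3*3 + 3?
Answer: 2574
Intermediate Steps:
x = -6 (x = -9 + 3 = -6)
((6*x + 7) + 128)*26 = ((6*(-6) + 7) + 128)*26 = ((-36 + 7) + 128)*26 = (-29 + 128)*26 = 99*26 = 2574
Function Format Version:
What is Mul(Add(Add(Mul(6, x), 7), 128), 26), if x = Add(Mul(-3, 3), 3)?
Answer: 2574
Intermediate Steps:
x = -6 (x = Add(-9, 3) = -6)
Mul(Add(Add(Mul(6, x), 7), 128), 26) = Mul(Add(Add(Mul(6, -6), 7), 128), 26) = Mul(Add(Add(-36, 7), 128), 26) = Mul(Add(-29, 128), 26) = Mul(99, 26) = 2574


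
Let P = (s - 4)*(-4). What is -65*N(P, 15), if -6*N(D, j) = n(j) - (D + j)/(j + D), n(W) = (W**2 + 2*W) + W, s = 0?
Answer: 17485/6 ≈ 2914.2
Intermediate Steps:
n(W) = W**2 + 3*W
P = 16 (P = (0 - 4)*(-4) = -4*(-4) = 16)
N(D, j) = 1/6 - j*(3 + j)/6 (N(D, j) = -(j*(3 + j) - (D + j)/(j + D))/6 = -(j*(3 + j) - (D + j)/(D + j))/6 = -(j*(3 + j) - 1*1)/6 = -(j*(3 + j) - 1)/6 = -(-1 + j*(3 + j))/6 = 1/6 - j*(3 + j)/6)
-65*N(P, 15) = -65*(1/6 - 1/6*15*(3 + 15)) = -65*(1/6 - 1/6*15*18) = -65*(1/6 - 45) = -65*(-269/6) = 17485/6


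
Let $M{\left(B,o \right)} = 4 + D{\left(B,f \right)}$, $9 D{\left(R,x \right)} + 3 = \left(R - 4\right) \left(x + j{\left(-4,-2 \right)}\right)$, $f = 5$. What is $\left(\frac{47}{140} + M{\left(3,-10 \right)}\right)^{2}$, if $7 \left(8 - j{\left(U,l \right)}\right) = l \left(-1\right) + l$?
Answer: $\frac{10387729}{1587600} \approx 6.543$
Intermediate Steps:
$j{\left(U,l \right)} = 8$ ($j{\left(U,l \right)} = 8 - \frac{l \left(-1\right) + l}{7} = 8 - \frac{- l + l}{7} = 8 - 0 = 8 + 0 = 8$)
$D{\left(R,x \right)} = - \frac{1}{3} + \frac{\left(-4 + R\right) \left(8 + x\right)}{9}$ ($D{\left(R,x \right)} = - \frac{1}{3} + \frac{\left(R - 4\right) \left(x + 8\right)}{9} = - \frac{1}{3} + \frac{\left(-4 + R\right) \left(8 + x\right)}{9}$)
$M{\left(B,o \right)} = - \frac{19}{9} + \frac{13 B}{9}$ ($M{\left(B,o \right)} = 4 + \left(- \frac{35}{9} - \frac{20}{9} + \frac{8 B}{9} + \frac{1}{9} B 5\right) = 4 + \left(- \frac{35}{9} - \frac{20}{9} + \frac{8 B}{9} + \frac{5 B}{9}\right) = 4 + \left(- \frac{55}{9} + \frac{13 B}{9}\right) = - \frac{19}{9} + \frac{13 B}{9}$)
$\left(\frac{47}{140} + M{\left(3,-10 \right)}\right)^{2} = \left(\frac{47}{140} + \left(- \frac{19}{9} + \frac{13}{9} \cdot 3\right)\right)^{2} = \left(47 \cdot \frac{1}{140} + \left(- \frac{19}{9} + \frac{13}{3}\right)\right)^{2} = \left(\frac{47}{140} + \frac{20}{9}\right)^{2} = \left(\frac{3223}{1260}\right)^{2} = \frac{10387729}{1587600}$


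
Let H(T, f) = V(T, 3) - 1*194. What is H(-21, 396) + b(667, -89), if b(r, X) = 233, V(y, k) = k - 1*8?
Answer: 34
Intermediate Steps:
V(y, k) = -8 + k (V(y, k) = k - 8 = -8 + k)
H(T, f) = -199 (H(T, f) = (-8 + 3) - 1*194 = -5 - 194 = -199)
H(-21, 396) + b(667, -89) = -199 + 233 = 34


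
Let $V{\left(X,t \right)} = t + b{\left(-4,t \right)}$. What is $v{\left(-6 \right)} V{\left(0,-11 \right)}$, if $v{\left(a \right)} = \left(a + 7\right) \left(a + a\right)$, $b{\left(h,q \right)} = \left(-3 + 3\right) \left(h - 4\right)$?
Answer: $132$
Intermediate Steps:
$b{\left(h,q \right)} = 0$ ($b{\left(h,q \right)} = 0 \left(-4 + h\right) = 0$)
$V{\left(X,t \right)} = t$ ($V{\left(X,t \right)} = t + 0 = t$)
$v{\left(a \right)} = 2 a \left(7 + a\right)$ ($v{\left(a \right)} = \left(7 + a\right) 2 a = 2 a \left(7 + a\right)$)
$v{\left(-6 \right)} V{\left(0,-11 \right)} = 2 \left(-6\right) \left(7 - 6\right) \left(-11\right) = 2 \left(-6\right) 1 \left(-11\right) = \left(-12\right) \left(-11\right) = 132$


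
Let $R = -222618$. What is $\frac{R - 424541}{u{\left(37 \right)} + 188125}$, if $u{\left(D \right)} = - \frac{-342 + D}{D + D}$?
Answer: $- \frac{47889766}{13921555} \approx -3.44$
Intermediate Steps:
$u{\left(D \right)} = - \frac{-342 + D}{2 D}$
$\frac{R - 424541}{u{\left(37 \right)} + 188125} = \frac{-222618 - 424541}{\frac{342 - 37}{2 \cdot 37} + 188125} = - \frac{647159}{\frac{1}{2} \cdot \frac{1}{37} \left(342 - 37\right) + 188125} = - \frac{647159}{\frac{1}{2} \cdot \frac{1}{37} \cdot 305 + 188125} = - \frac{647159}{\frac{305}{74} + 188125} = - \frac{647159}{\frac{13921555}{74}} = \left(-647159\right) \frac{74}{13921555} = - \frac{47889766}{13921555}$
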